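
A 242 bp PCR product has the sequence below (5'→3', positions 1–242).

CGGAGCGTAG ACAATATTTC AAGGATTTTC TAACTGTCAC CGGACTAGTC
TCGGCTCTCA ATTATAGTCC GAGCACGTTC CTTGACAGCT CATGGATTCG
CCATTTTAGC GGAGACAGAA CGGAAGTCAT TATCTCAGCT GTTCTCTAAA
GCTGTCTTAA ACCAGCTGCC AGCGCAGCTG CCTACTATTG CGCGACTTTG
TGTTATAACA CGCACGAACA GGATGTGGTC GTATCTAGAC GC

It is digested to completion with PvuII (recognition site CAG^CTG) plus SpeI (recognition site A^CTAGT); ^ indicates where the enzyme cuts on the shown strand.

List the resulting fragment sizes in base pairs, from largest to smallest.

PvuII sites (CAGCTG) start at positions 136, 163, 175.
PvuII cuts after base 3 of each site, so after positions 138, 165, 177.
The SpeI site (ACTAGT) starts at position 44.
SpeI cuts after the first base of each site, so after position 44.
Combined cut positions: 44, 138, 165, 177.
Linear molecule, 4 cuts → 5 fragments:
  1–44 → 44 bp
  45–138 → 94 bp
  139–165 → 27 bp
  166–177 → 12 bp
  178–242 → 65 bp
Sorted largest to smallest: 94, 65, 44, 27, 12 bp.

94, 65, 44, 27, 12 bp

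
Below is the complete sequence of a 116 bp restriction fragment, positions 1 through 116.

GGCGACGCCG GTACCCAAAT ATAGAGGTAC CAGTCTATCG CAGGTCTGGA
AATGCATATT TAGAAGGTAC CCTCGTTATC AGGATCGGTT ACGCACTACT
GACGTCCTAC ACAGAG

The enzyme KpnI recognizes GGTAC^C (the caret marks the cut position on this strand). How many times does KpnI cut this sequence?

GGTACC occurs starting at positions 10, 26, 66.
KpnI cuts at 3 sites.

3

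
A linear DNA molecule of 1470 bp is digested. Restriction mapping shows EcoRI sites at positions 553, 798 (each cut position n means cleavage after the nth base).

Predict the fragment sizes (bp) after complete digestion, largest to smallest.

672, 553, 245 bp

Linear molecule, 2 cuts → 3 fragments:
  553 − 0 = 553 bp
  798 − 553 = 245 bp
  1470 − 798 = 672 bp
Sorted largest to smallest: 672, 553, 245 bp.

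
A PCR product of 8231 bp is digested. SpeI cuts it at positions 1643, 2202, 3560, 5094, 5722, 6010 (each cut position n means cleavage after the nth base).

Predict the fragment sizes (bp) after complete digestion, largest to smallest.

Linear molecule, 6 cuts → 7 fragments:
  1643 − 0 = 1643 bp
  2202 − 1643 = 559 bp
  3560 − 2202 = 1358 bp
  5094 − 3560 = 1534 bp
  5722 − 5094 = 628 bp
  6010 − 5722 = 288 bp
  8231 − 6010 = 2221 bp
Sorted largest to smallest: 2221, 1643, 1534, 1358, 628, 559, 288 bp.

2221, 1643, 1534, 1358, 628, 559, 288 bp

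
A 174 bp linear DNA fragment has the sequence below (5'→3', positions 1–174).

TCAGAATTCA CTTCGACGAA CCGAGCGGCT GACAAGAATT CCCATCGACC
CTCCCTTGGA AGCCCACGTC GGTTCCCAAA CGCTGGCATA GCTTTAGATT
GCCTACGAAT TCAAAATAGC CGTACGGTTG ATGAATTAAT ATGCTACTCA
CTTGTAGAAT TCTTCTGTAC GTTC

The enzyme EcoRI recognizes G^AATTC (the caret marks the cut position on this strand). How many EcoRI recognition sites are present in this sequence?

GAATTC occurs starting at positions 4, 36, 107, 157.
EcoRI cuts at 4 sites.

4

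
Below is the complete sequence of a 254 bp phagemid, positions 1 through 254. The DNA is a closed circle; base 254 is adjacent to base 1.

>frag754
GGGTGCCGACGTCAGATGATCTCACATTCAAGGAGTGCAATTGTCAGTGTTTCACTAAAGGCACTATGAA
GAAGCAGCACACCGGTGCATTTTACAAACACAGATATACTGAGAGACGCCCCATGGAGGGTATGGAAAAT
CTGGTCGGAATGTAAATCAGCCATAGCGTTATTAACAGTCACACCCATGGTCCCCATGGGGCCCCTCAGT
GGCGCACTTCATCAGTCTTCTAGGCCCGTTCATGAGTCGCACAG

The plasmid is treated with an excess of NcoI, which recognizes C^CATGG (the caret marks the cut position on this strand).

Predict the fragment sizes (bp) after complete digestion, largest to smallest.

181, 64, 9 bp

NcoI sites (CCATGG) start at positions 121, 185, 194.
NcoI cuts after the first base of each site, so after positions 121, 185, 194.
Circular molecule, 3 cuts → 3 fragments:
  122–185 → 64 bp
  186–194 → 9 bp
  195–254 then 1–121 → 60 + 121 = 181 bp
Sorted largest to smallest: 181, 64, 9 bp.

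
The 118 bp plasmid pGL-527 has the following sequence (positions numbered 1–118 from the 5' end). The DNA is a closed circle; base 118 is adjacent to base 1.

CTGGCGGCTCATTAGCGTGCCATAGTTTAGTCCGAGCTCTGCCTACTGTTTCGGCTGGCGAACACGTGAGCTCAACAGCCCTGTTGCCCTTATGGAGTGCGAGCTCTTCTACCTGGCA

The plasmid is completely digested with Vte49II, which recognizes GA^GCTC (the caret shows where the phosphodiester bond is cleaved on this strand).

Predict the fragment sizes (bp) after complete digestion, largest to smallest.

Vte49II sites (GAGCTC) start at positions 34, 68, 101.
Vte49II cuts after base 2 of each site, so after positions 35, 69, 102.
Circular molecule, 3 cuts → 3 fragments:
  36–69 → 34 bp
  70–102 → 33 bp
  103–118 then 1–35 → 16 + 35 = 51 bp
Sorted largest to smallest: 51, 34, 33 bp.

51, 34, 33 bp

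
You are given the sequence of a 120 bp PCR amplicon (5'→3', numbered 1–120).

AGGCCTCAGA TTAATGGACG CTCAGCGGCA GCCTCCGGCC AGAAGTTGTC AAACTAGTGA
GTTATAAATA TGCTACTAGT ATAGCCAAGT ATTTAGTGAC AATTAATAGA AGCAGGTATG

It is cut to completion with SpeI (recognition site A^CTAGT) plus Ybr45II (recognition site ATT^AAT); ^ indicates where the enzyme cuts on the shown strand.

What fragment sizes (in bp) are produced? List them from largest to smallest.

41, 29, 22, 16, 12 bp

SpeI sites (ACTAGT) start at positions 53, 75.
SpeI cuts after the first base of each site, so after positions 53, 75.
Ybr45II sites (ATTAAT) start at positions 10, 102.
Ybr45II cuts after base 3 of each site, so after positions 12, 104.
Combined cut positions: 12, 53, 75, 104.
Linear molecule, 4 cuts → 5 fragments:
  1–12 → 12 bp
  13–53 → 41 bp
  54–75 → 22 bp
  76–104 → 29 bp
  105–120 → 16 bp
Sorted largest to smallest: 41, 29, 22, 16, 12 bp.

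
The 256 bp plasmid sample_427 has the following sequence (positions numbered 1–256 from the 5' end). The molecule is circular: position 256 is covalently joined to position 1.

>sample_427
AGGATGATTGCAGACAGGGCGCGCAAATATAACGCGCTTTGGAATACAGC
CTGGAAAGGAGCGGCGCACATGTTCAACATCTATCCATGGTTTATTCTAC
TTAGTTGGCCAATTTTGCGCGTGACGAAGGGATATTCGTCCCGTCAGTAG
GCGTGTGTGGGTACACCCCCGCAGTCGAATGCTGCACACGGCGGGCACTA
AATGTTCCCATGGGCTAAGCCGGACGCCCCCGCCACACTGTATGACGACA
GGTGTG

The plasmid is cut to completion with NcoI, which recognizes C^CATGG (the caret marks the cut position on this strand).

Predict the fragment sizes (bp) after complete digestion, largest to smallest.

133, 123 bp

NcoI sites (CCATGG) start at positions 85, 208.
NcoI cuts after the first base of each site, so after positions 85, 208.
Circular molecule, 2 cuts → 2 fragments:
  86–208 → 123 bp
  209–256 then 1–85 → 48 + 85 = 133 bp
Sorted largest to smallest: 133, 123 bp.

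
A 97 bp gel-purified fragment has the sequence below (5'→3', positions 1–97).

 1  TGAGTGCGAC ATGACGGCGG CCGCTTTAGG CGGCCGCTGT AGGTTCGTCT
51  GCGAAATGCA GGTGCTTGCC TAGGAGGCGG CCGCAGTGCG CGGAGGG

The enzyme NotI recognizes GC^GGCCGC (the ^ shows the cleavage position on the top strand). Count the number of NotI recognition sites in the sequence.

GCGGCCGC occurs starting at positions 17, 30, 77.
NotI cuts at 3 sites.

3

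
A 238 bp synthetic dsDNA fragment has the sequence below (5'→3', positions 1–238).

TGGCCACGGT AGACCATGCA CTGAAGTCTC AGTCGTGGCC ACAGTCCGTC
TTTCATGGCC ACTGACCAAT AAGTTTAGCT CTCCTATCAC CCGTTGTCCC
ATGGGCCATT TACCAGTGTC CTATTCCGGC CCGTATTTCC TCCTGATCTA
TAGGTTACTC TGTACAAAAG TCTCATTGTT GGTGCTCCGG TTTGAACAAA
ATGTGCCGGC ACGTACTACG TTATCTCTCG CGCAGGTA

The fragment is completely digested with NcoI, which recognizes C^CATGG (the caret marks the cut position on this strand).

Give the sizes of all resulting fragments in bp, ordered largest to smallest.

The NcoI site (CCATGG) starts at position 99.
NcoI cuts after the first base of each site, so after position 99.
Linear molecule, 1 cut → 2 fragments:
  1–99 → 99 bp
  100–238 → 139 bp
Sorted largest to smallest: 139, 99 bp.

139, 99 bp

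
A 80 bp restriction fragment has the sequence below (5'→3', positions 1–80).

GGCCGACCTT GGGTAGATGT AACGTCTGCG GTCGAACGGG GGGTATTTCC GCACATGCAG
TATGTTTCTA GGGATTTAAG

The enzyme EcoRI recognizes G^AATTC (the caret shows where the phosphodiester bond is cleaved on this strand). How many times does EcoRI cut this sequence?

No occurrence of GAATTC is present in the sequence.
EcoRI does not cut: 0 sites.

0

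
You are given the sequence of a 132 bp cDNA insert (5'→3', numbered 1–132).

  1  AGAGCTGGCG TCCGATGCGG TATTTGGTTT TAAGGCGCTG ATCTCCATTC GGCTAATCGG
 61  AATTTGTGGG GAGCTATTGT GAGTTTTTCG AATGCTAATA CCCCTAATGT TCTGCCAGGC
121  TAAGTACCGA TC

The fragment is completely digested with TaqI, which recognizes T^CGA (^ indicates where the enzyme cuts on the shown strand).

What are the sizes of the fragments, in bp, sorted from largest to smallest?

The TaqI site (TCGA) starts at position 88.
TaqI cuts after the first base of each site, so after position 88.
Linear molecule, 1 cut → 2 fragments:
  1–88 → 88 bp
  89–132 → 44 bp
Sorted largest to smallest: 88, 44 bp.

88, 44 bp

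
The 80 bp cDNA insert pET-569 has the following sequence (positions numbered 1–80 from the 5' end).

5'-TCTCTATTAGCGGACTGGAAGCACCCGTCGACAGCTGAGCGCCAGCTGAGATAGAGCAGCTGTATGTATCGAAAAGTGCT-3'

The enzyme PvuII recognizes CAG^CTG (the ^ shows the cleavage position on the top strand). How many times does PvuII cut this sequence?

3

CAGCTG occurs starting at positions 32, 43, 57.
PvuII cuts at 3 sites.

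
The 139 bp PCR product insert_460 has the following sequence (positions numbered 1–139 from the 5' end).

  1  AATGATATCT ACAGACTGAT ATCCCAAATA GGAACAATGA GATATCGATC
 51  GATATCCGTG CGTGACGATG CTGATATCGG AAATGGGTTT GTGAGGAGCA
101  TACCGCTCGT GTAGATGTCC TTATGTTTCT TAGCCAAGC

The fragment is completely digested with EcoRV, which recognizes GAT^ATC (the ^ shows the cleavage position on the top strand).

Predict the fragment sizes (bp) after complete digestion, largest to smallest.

64, 23, 22, 14, 10, 6 bp

EcoRV sites (GATATC) start at positions 4, 18, 41, 51, 73.
EcoRV cuts after base 3 of each site, so after positions 6, 20, 43, 53, 75.
Linear molecule, 5 cuts → 6 fragments:
  1–6 → 6 bp
  7–20 → 14 bp
  21–43 → 23 bp
  44–53 → 10 bp
  54–75 → 22 bp
  76–139 → 64 bp
Sorted largest to smallest: 64, 23, 22, 14, 10, 6 bp.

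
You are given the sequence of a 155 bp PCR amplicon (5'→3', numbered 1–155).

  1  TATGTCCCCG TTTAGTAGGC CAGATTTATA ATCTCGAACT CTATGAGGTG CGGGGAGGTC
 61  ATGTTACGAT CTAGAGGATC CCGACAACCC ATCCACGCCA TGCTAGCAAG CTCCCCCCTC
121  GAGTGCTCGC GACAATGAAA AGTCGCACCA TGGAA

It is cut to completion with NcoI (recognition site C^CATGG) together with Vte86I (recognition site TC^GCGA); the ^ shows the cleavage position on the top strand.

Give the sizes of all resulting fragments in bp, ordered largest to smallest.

The NcoI site (CCATGG) starts at position 148.
NcoI cuts after the first base of each site, so after position 148.
The Vte86I site (TCGCGA) starts at position 127.
Vte86I cuts after base 2 of each site, so after position 128.
Combined cut positions: 128, 148.
Linear molecule, 2 cuts → 3 fragments:
  1–128 → 128 bp
  129–148 → 20 bp
  149–155 → 7 bp
Sorted largest to smallest: 128, 20, 7 bp.

128, 20, 7 bp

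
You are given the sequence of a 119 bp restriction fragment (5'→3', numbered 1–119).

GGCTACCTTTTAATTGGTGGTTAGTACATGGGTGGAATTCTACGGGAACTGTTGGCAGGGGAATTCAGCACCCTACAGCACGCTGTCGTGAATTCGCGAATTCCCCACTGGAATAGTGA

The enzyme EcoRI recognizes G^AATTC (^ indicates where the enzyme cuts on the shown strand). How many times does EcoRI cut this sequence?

4

GAATTC occurs starting at positions 35, 61, 90, 98.
EcoRI cuts at 4 sites.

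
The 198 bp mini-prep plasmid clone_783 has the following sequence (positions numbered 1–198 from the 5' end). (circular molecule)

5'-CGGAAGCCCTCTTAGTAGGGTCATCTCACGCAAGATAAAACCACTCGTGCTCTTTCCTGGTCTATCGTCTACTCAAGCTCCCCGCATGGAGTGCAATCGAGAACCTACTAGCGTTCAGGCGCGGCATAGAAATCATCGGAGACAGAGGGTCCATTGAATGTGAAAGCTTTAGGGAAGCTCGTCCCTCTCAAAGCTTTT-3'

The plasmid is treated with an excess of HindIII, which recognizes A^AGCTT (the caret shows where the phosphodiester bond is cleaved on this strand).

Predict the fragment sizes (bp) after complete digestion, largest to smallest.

171, 27 bp

HindIII sites (AAGCTT) start at positions 164, 191.
HindIII cuts after the first base of each site, so after positions 164, 191.
Circular molecule, 2 cuts → 2 fragments:
  165–191 → 27 bp
  192–198 then 1–164 → 7 + 164 = 171 bp
Sorted largest to smallest: 171, 27 bp.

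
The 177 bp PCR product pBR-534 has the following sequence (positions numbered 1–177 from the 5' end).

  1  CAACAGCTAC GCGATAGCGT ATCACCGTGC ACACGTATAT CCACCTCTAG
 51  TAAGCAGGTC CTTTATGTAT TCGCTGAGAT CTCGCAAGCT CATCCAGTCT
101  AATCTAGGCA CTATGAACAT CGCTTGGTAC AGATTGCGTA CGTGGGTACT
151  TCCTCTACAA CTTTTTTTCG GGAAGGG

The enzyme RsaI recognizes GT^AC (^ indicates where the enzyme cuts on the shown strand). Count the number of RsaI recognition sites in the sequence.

GTAC occurs starting at positions 127, 138, 146.
RsaI cuts at 3 sites.

3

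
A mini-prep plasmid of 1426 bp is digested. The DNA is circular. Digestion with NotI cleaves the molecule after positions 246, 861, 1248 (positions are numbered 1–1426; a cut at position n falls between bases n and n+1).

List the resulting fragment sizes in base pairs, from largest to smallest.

Circular molecule, 3 cuts → 3 fragments:
  861 − 246 = 615 bp
  1248 − 861 = 387 bp
  wrap: 1426 − 1248 + 246 = 424 bp
Sorted largest to smallest: 615, 424, 387 bp.

615, 424, 387 bp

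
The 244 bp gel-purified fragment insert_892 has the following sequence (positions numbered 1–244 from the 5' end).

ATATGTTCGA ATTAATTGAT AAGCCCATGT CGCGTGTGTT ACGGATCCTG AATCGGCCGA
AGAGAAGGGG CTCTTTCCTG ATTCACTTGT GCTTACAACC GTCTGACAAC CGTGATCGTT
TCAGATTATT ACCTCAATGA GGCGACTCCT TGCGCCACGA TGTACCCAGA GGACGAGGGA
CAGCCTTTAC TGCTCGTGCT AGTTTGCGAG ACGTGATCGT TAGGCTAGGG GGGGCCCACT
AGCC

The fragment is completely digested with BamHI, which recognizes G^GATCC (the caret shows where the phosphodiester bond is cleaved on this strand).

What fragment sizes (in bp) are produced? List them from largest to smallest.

The BamHI site (GGATCC) starts at position 43.
BamHI cuts after the first base of each site, so after position 43.
Linear molecule, 1 cut → 2 fragments:
  1–43 → 43 bp
  44–244 → 201 bp
Sorted largest to smallest: 201, 43 bp.

201, 43 bp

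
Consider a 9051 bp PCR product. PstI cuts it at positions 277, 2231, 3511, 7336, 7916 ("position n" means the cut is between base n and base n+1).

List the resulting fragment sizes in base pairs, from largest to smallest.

3825, 1954, 1280, 1135, 580, 277 bp

Linear molecule, 5 cuts → 6 fragments:
  277 − 0 = 277 bp
  2231 − 277 = 1954 bp
  3511 − 2231 = 1280 bp
  7336 − 3511 = 3825 bp
  7916 − 7336 = 580 bp
  9051 − 7916 = 1135 bp
Sorted largest to smallest: 3825, 1954, 1280, 1135, 580, 277 bp.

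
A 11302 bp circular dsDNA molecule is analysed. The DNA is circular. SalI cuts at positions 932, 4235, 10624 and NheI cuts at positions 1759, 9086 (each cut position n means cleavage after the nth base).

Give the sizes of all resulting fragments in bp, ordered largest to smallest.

4851, 2476, 1610, 1538, 827 bp

Combined cut positions (sorted): 932, 1759, 4235, 9086, 10624.
Circular molecule, 5 cuts → 5 fragments:
  1759 − 932 = 827 bp
  4235 − 1759 = 2476 bp
  9086 − 4235 = 4851 bp
  10624 − 9086 = 1538 bp
  wrap: 11302 − 10624 + 932 = 1610 bp
Sorted largest to smallest: 4851, 2476, 1610, 1538, 827 bp.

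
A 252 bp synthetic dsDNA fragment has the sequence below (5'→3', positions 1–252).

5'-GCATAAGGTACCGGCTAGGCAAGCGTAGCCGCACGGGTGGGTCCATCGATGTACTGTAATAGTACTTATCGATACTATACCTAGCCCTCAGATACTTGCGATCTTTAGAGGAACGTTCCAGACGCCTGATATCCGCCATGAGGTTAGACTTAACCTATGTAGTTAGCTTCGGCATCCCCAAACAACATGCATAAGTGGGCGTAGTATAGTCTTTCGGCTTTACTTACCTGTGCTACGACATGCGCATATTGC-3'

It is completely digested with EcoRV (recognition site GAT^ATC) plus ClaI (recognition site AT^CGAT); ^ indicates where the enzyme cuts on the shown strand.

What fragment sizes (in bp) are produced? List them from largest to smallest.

122, 61, 46, 23 bp

The EcoRV site (GATATC) starts at position 128.
EcoRV cuts after base 3 of each site, so after position 130.
ClaI sites (ATCGAT) start at positions 45, 68.
ClaI cuts after base 2 of each site, so after positions 46, 69.
Combined cut positions: 46, 69, 130.
Linear molecule, 3 cuts → 4 fragments:
  1–46 → 46 bp
  47–69 → 23 bp
  70–130 → 61 bp
  131–252 → 122 bp
Sorted largest to smallest: 122, 61, 46, 23 bp.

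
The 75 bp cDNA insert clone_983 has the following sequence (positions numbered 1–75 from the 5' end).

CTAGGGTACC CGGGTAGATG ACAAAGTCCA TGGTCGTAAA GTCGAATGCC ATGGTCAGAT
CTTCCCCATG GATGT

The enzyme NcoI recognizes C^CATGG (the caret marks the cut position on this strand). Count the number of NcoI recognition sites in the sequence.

3

CCATGG occurs starting at positions 28, 49, 66.
NcoI cuts at 3 sites.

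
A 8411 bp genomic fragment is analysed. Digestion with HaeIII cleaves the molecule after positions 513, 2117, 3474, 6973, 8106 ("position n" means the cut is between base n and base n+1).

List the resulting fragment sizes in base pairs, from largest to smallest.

3499, 1604, 1357, 1133, 513, 305 bp

Linear molecule, 5 cuts → 6 fragments:
  513 − 0 = 513 bp
  2117 − 513 = 1604 bp
  3474 − 2117 = 1357 bp
  6973 − 3474 = 3499 bp
  8106 − 6973 = 1133 bp
  8411 − 8106 = 305 bp
Sorted largest to smallest: 3499, 1604, 1357, 1133, 513, 305 bp.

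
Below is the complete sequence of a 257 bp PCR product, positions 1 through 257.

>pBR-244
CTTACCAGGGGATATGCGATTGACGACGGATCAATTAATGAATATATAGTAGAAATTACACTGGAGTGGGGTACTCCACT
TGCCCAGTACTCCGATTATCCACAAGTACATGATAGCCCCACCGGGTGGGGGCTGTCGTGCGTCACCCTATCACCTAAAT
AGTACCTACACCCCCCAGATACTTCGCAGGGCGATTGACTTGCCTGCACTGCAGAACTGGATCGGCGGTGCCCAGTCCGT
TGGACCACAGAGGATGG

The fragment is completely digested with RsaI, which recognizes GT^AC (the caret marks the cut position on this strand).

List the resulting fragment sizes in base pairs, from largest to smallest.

94, 72, 56, 19, 16 bp

RsaI sites (GTAC) start at positions 71, 87, 106, 162.
RsaI cuts after base 2 of each site, so after positions 72, 88, 107, 163.
Linear molecule, 4 cuts → 5 fragments:
  1–72 → 72 bp
  73–88 → 16 bp
  89–107 → 19 bp
  108–163 → 56 bp
  164–257 → 94 bp
Sorted largest to smallest: 94, 72, 56, 19, 16 bp.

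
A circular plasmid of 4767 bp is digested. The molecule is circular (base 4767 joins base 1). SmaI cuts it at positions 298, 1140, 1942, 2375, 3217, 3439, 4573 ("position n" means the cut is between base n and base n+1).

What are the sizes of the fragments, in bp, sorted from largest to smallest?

1134, 842, 842, 802, 492, 433, 222 bp

Circular molecule, 7 cuts → 7 fragments:
  1140 − 298 = 842 bp
  1942 − 1140 = 802 bp
  2375 − 1942 = 433 bp
  3217 − 2375 = 842 bp
  3439 − 3217 = 222 bp
  4573 − 3439 = 1134 bp
  wrap: 4767 − 4573 + 298 = 492 bp
Sorted largest to smallest: 1134, 842, 842, 802, 492, 433, 222 bp.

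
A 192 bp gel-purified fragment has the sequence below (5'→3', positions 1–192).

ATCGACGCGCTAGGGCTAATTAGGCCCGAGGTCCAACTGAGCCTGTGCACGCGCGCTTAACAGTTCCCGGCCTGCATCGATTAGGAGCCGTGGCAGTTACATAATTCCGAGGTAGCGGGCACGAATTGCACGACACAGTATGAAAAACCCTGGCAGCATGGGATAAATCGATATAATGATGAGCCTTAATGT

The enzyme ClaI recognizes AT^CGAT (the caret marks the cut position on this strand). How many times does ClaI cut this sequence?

2

ATCGAT occurs starting at positions 76, 167.
ClaI cuts at 2 sites.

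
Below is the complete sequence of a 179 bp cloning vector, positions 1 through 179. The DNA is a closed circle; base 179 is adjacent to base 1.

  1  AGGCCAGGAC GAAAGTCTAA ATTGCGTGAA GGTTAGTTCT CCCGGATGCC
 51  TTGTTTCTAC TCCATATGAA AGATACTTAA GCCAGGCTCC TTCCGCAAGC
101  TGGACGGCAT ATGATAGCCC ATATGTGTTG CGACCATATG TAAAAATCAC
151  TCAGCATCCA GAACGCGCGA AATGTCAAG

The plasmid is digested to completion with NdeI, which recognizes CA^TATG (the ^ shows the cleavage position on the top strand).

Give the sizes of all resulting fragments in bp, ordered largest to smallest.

NdeI sites (CATATG) start at positions 63, 108, 120, 135.
NdeI cuts after base 2 of each site, so after positions 64, 109, 121, 136.
Circular molecule, 4 cuts → 4 fragments:
  65–109 → 45 bp
  110–121 → 12 bp
  122–136 → 15 bp
  137–179 then 1–64 → 43 + 64 = 107 bp
Sorted largest to smallest: 107, 45, 15, 12 bp.

107, 45, 15, 12 bp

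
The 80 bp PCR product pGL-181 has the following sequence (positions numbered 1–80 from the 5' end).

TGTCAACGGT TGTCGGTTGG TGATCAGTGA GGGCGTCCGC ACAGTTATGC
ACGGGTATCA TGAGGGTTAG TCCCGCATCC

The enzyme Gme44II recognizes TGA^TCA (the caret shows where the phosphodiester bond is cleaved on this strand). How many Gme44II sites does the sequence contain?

TGATCA occurs starting at position 21.
Gme44II cuts at 1 site.

1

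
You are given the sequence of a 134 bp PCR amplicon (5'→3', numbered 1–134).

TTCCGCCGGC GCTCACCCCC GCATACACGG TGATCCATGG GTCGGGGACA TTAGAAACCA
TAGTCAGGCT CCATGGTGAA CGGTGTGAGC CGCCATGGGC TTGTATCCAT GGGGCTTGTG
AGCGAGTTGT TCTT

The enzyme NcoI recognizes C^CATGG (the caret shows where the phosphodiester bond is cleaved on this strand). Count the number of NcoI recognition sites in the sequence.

4

CCATGG occurs starting at positions 35, 71, 93, 107.
NcoI cuts at 4 sites.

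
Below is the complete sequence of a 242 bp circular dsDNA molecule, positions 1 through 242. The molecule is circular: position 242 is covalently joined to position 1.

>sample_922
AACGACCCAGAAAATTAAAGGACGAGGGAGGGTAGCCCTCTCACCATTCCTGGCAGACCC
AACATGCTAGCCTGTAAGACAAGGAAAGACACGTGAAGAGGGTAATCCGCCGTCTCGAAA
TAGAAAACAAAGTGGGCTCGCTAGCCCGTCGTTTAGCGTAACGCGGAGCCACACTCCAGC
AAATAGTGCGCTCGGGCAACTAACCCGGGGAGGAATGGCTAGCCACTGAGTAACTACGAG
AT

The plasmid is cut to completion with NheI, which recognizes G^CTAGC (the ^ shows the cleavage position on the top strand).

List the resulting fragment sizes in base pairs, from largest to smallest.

NheI sites (GCTAGC) start at positions 66, 140, 218.
NheI cuts after the first base of each site, so after positions 66, 140, 218.
Circular molecule, 3 cuts → 3 fragments:
  67–140 → 74 bp
  141–218 → 78 bp
  219–242 then 1–66 → 24 + 66 = 90 bp
Sorted largest to smallest: 90, 78, 74 bp.

90, 78, 74 bp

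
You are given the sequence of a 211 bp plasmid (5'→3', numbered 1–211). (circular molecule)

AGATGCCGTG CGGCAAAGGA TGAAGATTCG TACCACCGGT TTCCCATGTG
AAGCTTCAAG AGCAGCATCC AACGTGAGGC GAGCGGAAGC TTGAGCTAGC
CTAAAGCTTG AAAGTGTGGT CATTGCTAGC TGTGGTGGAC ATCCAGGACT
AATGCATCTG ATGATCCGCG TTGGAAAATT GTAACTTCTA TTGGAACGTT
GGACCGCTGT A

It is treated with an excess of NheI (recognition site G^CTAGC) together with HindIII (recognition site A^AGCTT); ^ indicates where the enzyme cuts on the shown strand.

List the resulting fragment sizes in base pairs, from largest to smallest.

137, 36, 21, 9, 8 bp

NheI sites (GCTAGC) start at positions 95, 125.
NheI cuts after the first base of each site, so after positions 95, 125.
HindIII sites (AAGCTT) start at positions 51, 87, 104.
HindIII cuts after the first base of each site, so after positions 51, 87, 104.
Combined cut positions: 51, 87, 95, 104, 125.
Circular molecule, 5 cuts → 5 fragments:
  52–87 → 36 bp
  88–95 → 8 bp
  96–104 → 9 bp
  105–125 → 21 bp
  126–211 then 1–51 → 86 + 51 = 137 bp
Sorted largest to smallest: 137, 36, 21, 9, 8 bp.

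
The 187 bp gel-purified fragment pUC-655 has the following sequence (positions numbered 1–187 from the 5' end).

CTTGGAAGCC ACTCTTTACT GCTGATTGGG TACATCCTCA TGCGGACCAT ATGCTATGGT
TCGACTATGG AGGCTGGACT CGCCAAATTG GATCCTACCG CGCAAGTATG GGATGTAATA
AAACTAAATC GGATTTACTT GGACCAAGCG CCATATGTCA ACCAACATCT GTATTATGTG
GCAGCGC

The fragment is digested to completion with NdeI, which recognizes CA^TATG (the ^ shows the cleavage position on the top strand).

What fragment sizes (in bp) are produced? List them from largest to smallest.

104, 49, 34 bp

NdeI sites (CATATG) start at positions 48, 152.
NdeI cuts after base 2 of each site, so after positions 49, 153.
Linear molecule, 2 cuts → 3 fragments:
  1–49 → 49 bp
  50–153 → 104 bp
  154–187 → 34 bp
Sorted largest to smallest: 104, 49, 34 bp.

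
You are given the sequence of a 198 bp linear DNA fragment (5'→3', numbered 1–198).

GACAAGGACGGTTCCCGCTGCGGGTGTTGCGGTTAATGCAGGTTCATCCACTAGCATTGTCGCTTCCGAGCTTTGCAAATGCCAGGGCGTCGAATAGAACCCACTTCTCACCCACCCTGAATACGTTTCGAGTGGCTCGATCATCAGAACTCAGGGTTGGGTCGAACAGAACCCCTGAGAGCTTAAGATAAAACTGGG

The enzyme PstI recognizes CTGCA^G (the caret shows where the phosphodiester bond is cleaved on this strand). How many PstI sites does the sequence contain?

No occurrence of CTGCAG is present in the sequence.
PstI does not cut: 0 sites.

0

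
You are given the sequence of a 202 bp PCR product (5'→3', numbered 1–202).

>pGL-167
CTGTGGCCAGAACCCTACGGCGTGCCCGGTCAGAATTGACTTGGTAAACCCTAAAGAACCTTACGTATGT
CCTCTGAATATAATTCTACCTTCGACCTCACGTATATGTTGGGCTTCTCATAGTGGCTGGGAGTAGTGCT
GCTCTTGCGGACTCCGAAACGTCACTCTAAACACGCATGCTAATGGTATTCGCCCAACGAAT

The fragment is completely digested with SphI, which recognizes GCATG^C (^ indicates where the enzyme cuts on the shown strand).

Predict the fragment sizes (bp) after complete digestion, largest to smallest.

179, 23 bp

The SphI site (GCATGC) starts at position 175.
SphI cuts after base 5 of each site (before the last base), so after position 179.
Linear molecule, 1 cut → 2 fragments:
  1–179 → 179 bp
  180–202 → 23 bp
Sorted largest to smallest: 179, 23 bp.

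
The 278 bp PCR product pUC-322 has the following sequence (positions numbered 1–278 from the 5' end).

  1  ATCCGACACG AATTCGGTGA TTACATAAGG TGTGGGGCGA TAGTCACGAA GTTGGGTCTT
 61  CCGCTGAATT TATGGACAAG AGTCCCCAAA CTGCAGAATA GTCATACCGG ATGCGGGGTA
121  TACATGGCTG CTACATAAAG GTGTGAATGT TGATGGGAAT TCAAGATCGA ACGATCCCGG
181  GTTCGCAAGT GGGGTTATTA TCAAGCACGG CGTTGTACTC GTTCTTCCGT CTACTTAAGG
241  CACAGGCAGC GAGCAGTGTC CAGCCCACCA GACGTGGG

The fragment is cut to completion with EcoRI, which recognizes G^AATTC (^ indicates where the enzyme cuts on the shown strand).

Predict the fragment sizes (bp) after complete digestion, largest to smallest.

EcoRI sites (GAATTC) start at positions 10, 157.
EcoRI cuts after the first base of each site, so after positions 10, 157.
Linear molecule, 2 cuts → 3 fragments:
  1–10 → 10 bp
  11–157 → 147 bp
  158–278 → 121 bp
Sorted largest to smallest: 147, 121, 10 bp.

147, 121, 10 bp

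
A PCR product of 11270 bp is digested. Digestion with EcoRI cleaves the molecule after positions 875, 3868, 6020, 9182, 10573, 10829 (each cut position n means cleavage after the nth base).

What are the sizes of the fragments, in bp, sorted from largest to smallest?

3162, 2993, 2152, 1391, 875, 441, 256 bp

Linear molecule, 6 cuts → 7 fragments:
  875 − 0 = 875 bp
  3868 − 875 = 2993 bp
  6020 − 3868 = 2152 bp
  9182 − 6020 = 3162 bp
  10573 − 9182 = 1391 bp
  10829 − 10573 = 256 bp
  11270 − 10829 = 441 bp
Sorted largest to smallest: 3162, 2993, 2152, 1391, 875, 441, 256 bp.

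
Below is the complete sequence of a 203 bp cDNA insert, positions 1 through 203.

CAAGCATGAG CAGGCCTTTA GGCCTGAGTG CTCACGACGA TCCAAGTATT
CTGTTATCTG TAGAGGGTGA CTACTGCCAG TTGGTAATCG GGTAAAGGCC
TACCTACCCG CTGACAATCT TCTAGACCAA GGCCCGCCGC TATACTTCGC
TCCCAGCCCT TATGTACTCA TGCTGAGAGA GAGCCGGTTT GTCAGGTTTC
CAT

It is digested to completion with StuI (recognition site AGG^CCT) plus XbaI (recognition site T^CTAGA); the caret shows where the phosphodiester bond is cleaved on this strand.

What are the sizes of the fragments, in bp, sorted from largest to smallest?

82, 76, 23, 14, 8 bp

StuI sites (AGGCCT) start at positions 12, 20, 96.
StuI cuts after base 3 of each site, so after positions 14, 22, 98.
The XbaI site (TCTAGA) starts at position 121.
XbaI cuts after the first base of each site, so after position 121.
Combined cut positions: 14, 22, 98, 121.
Linear molecule, 4 cuts → 5 fragments:
  1–14 → 14 bp
  15–22 → 8 bp
  23–98 → 76 bp
  99–121 → 23 bp
  122–203 → 82 bp
Sorted largest to smallest: 82, 76, 23, 14, 8 bp.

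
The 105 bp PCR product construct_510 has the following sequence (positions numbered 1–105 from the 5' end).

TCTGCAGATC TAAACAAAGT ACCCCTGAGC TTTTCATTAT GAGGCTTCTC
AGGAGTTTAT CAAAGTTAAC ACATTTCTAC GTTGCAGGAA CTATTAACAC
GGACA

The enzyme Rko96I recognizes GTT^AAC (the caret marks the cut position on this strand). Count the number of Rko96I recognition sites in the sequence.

GTTAAC occurs starting at position 65.
Rko96I cuts at 1 site.

1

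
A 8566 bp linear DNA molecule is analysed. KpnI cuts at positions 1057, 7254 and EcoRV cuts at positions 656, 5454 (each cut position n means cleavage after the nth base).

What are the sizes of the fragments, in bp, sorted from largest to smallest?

Combined cut positions (sorted): 656, 1057, 5454, 7254.
Linear molecule, 4 cuts → 5 fragments:
  656 − 0 = 656 bp
  1057 − 656 = 401 bp
  5454 − 1057 = 4397 bp
  7254 − 5454 = 1800 bp
  8566 − 7254 = 1312 bp
Sorted largest to smallest: 4397, 1800, 1312, 656, 401 bp.

4397, 1800, 1312, 656, 401 bp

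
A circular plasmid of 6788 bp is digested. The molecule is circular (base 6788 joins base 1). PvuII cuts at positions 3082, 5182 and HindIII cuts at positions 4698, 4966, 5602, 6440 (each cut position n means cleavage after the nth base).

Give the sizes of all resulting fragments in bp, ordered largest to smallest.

Combined cut positions (sorted): 3082, 4698, 4966, 5182, 5602, 6440.
Circular molecule, 6 cuts → 6 fragments:
  4698 − 3082 = 1616 bp
  4966 − 4698 = 268 bp
  5182 − 4966 = 216 bp
  5602 − 5182 = 420 bp
  6440 − 5602 = 838 bp
  wrap: 6788 − 6440 + 3082 = 3430 bp
Sorted largest to smallest: 3430, 1616, 838, 420, 268, 216 bp.

3430, 1616, 838, 420, 268, 216 bp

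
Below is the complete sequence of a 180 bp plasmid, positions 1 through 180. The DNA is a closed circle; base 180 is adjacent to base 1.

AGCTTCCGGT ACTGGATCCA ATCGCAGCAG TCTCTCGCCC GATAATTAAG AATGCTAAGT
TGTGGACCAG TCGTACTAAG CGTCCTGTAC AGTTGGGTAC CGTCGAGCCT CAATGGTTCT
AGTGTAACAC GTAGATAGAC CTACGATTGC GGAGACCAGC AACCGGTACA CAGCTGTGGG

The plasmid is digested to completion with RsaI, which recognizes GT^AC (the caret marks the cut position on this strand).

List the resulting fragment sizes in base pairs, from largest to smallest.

RsaI sites (GTAC) start at positions 9, 73, 87, 97, 166.
RsaI cuts after base 2 of each site, so after positions 10, 74, 88, 98, 167.
Circular molecule, 5 cuts → 5 fragments:
  11–74 → 64 bp
  75–88 → 14 bp
  89–98 → 10 bp
  99–167 → 69 bp
  168–180 then 1–10 → 13 + 10 = 23 bp
Sorted largest to smallest: 69, 64, 23, 14, 10 bp.

69, 64, 23, 14, 10 bp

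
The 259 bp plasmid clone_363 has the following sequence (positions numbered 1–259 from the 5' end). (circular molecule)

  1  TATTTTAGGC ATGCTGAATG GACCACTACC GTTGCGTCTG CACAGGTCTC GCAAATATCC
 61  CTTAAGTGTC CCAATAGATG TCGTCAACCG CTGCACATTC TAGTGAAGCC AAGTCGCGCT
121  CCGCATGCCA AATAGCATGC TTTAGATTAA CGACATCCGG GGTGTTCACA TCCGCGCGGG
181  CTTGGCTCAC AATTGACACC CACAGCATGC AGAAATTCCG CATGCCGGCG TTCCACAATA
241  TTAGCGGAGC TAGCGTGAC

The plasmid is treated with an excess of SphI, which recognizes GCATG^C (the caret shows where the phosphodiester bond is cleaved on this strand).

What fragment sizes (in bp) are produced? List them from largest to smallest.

SphI sites (GCATGC) start at positions 9, 123, 135, 205, 220.
SphI cuts after base 5 of each site (before the last base), so after positions 13, 127, 139, 209, 224.
Circular molecule, 5 cuts → 5 fragments:
  14–127 → 114 bp
  128–139 → 12 bp
  140–209 → 70 bp
  210–224 → 15 bp
  225–259 then 1–13 → 35 + 13 = 48 bp
Sorted largest to smallest: 114, 70, 48, 15, 12 bp.

114, 70, 48, 15, 12 bp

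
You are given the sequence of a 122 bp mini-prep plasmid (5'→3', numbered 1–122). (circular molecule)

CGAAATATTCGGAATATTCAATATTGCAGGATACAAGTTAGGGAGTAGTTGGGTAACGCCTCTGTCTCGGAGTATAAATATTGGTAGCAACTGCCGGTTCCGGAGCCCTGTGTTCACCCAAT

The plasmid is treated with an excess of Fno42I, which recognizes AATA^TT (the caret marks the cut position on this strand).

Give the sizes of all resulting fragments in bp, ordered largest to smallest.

Fno42I sites (AATATT) start at positions 4, 13, 20, 77.
Fno42I cuts after base 4 of each site, so after positions 7, 16, 23, 80.
Circular molecule, 4 cuts → 4 fragments:
  8–16 → 9 bp
  17–23 → 7 bp
  24–80 → 57 bp
  81–122 then 1–7 → 42 + 7 = 49 bp
Sorted largest to smallest: 57, 49, 9, 7 bp.

57, 49, 9, 7 bp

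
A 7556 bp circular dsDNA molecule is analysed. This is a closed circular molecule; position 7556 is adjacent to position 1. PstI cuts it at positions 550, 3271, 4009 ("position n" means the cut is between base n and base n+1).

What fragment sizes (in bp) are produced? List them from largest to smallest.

4097, 2721, 738 bp

Circular molecule, 3 cuts → 3 fragments:
  3271 − 550 = 2721 bp
  4009 − 3271 = 738 bp
  wrap: 7556 − 4009 + 550 = 4097 bp
Sorted largest to smallest: 4097, 2721, 738 bp.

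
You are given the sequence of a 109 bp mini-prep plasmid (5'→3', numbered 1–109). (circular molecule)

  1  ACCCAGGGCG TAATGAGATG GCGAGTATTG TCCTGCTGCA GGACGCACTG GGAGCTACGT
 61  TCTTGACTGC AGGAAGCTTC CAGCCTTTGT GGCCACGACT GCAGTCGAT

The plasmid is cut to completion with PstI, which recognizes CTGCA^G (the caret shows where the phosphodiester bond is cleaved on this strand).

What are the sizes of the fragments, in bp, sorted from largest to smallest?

46, 32, 31 bp

PstI sites (CTGCAG) start at positions 36, 67, 99.
PstI cuts after base 5 of each site (before the last base), so after positions 40, 71, 103.
Circular molecule, 3 cuts → 3 fragments:
  41–71 → 31 bp
  72–103 → 32 bp
  104–109 then 1–40 → 6 + 40 = 46 bp
Sorted largest to smallest: 46, 32, 31 bp.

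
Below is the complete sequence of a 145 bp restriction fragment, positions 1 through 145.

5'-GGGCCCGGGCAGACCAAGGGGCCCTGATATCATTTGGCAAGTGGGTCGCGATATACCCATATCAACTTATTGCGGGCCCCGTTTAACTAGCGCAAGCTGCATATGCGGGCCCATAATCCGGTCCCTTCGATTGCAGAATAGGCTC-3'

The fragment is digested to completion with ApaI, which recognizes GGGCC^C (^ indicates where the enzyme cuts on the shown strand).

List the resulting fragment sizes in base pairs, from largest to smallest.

ApaI sites (GGGCCC) start at positions 1, 19, 74, 107.
ApaI cuts after base 5 of each site (before the last base), so after positions 5, 23, 78, 111.
Linear molecule, 4 cuts → 5 fragments:
  1–5 → 5 bp
  6–23 → 18 bp
  24–78 → 55 bp
  79–111 → 33 bp
  112–145 → 34 bp
Sorted largest to smallest: 55, 34, 33, 18, 5 bp.

55, 34, 33, 18, 5 bp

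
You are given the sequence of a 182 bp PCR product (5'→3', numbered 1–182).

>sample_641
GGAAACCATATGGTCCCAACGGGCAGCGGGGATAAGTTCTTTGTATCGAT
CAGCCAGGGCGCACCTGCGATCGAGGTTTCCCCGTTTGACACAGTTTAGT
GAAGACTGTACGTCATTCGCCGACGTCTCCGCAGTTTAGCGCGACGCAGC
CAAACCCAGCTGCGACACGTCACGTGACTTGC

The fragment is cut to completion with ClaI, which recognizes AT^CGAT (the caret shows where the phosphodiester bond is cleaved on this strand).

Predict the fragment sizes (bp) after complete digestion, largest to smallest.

136, 46 bp

The ClaI site (ATCGAT) starts at position 45.
ClaI cuts after base 2 of each site, so after position 46.
Linear molecule, 1 cut → 2 fragments:
  1–46 → 46 bp
  47–182 → 136 bp
Sorted largest to smallest: 136, 46 bp.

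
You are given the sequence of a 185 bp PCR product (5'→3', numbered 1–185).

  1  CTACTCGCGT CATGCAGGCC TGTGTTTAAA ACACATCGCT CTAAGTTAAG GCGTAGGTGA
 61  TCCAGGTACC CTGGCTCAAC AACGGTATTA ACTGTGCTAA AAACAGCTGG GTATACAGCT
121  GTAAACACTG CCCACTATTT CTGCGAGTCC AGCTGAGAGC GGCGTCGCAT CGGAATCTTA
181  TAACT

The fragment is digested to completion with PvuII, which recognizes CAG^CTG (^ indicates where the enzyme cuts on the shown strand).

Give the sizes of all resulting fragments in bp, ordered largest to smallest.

106, 34, 33, 12 bp

PvuII sites (CAGCTG) start at positions 104, 116, 150.
PvuII cuts after base 3 of each site, so after positions 106, 118, 152.
Linear molecule, 3 cuts → 4 fragments:
  1–106 → 106 bp
  107–118 → 12 bp
  119–152 → 34 bp
  153–185 → 33 bp
Sorted largest to smallest: 106, 34, 33, 12 bp.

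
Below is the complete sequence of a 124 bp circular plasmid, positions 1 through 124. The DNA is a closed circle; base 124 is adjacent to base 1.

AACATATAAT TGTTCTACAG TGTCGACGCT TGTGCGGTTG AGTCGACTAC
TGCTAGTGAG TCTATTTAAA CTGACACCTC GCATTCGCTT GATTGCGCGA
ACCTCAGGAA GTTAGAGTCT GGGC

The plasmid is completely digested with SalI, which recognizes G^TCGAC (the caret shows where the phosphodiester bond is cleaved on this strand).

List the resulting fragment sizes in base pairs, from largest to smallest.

SalI sites (GTCGAC) start at positions 22, 42.
SalI cuts after the first base of each site, so after positions 22, 42.
Circular molecule, 2 cuts → 2 fragments:
  23–42 → 20 bp
  43–124 then 1–22 → 82 + 22 = 104 bp
Sorted largest to smallest: 104, 20 bp.

104, 20 bp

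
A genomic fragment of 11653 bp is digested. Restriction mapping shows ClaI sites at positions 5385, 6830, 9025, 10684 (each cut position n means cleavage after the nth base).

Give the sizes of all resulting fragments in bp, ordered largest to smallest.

5385, 2195, 1659, 1445, 969 bp

Linear molecule, 4 cuts → 5 fragments:
  5385 − 0 = 5385 bp
  6830 − 5385 = 1445 bp
  9025 − 6830 = 2195 bp
  10684 − 9025 = 1659 bp
  11653 − 10684 = 969 bp
Sorted largest to smallest: 5385, 2195, 1659, 1445, 969 bp.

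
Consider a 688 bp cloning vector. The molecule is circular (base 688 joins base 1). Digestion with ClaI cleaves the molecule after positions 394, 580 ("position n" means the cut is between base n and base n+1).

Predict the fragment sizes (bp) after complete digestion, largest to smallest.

502, 186 bp

Circular molecule, 2 cuts → 2 fragments:
  580 − 394 = 186 bp
  wrap: 688 − 580 + 394 = 502 bp
Sorted largest to smallest: 502, 186 bp.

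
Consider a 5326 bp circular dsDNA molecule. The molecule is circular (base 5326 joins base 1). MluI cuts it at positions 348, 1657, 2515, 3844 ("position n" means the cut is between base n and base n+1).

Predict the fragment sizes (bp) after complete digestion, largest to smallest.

1830, 1329, 1309, 858 bp

Circular molecule, 4 cuts → 4 fragments:
  1657 − 348 = 1309 bp
  2515 − 1657 = 858 bp
  3844 − 2515 = 1329 bp
  wrap: 5326 − 3844 + 348 = 1830 bp
Sorted largest to smallest: 1830, 1329, 1309, 858 bp.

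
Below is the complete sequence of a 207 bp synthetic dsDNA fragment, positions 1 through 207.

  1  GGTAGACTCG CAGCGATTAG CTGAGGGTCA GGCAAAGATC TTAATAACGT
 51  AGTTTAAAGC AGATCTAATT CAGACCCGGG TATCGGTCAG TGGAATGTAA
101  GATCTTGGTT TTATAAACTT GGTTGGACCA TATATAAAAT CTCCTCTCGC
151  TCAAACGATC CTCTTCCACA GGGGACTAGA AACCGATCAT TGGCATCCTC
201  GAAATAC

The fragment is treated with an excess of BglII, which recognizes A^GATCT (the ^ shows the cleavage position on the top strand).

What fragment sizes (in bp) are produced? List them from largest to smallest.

BglII sites (AGATCT) start at positions 36, 61, 100.
BglII cuts after the first base of each site, so after positions 36, 61, 100.
Linear molecule, 3 cuts → 4 fragments:
  1–36 → 36 bp
  37–61 → 25 bp
  62–100 → 39 bp
  101–207 → 107 bp
Sorted largest to smallest: 107, 39, 36, 25 bp.

107, 39, 36, 25 bp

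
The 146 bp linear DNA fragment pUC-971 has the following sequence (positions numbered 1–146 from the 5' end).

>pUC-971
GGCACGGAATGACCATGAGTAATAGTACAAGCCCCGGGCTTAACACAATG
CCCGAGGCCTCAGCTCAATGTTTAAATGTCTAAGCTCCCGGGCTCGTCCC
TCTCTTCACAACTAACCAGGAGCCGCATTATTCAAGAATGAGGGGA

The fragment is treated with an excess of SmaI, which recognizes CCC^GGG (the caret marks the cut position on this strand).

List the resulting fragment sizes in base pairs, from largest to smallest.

SmaI sites (CCCGGG) start at positions 33, 87.
SmaI cuts after base 3 of each site, so after positions 35, 89.
Linear molecule, 2 cuts → 3 fragments:
  1–35 → 35 bp
  36–89 → 54 bp
  90–146 → 57 bp
Sorted largest to smallest: 57, 54, 35 bp.

57, 54, 35 bp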